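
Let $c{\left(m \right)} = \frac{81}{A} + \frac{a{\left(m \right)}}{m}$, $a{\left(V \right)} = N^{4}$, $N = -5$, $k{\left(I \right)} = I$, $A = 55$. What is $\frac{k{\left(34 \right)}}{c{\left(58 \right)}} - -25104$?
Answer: $\frac{980997052}{39073} \approx 25107.0$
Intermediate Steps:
$a{\left(V \right)} = 625$ ($a{\left(V \right)} = \left(-5\right)^{4} = 625$)
$c{\left(m \right)} = \frac{81}{55} + \frac{625}{m}$
$\frac{k{\left(34 \right)}}{c{\left(58 \right)}} - -25104 = \frac{34}{\frac{81}{55} + \frac{625}{58}} - -25104 = \frac{34}{\frac{81}{55} + 625 \cdot \frac{1}{58}} + 25104 = \frac{34}{\frac{81}{55} + \frac{625}{58}} + 25104 = \frac{34}{\frac{39073}{3190}} + 25104 = 34 \cdot \frac{3190}{39073} + 25104 = \frac{108460}{39073} + 25104 = \frac{980997052}{39073}$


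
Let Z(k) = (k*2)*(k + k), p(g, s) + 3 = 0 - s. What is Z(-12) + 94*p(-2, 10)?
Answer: -646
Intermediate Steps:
p(g, s) = -3 - s (p(g, s) = -3 + (0 - s) = -3 - s)
Z(k) = 4*k**2 (Z(k) = (2*k)*(2*k) = 4*k**2)
Z(-12) + 94*p(-2, 10) = 4*(-12)**2 + 94*(-3 - 1*10) = 4*144 + 94*(-3 - 10) = 576 + 94*(-13) = 576 - 1222 = -646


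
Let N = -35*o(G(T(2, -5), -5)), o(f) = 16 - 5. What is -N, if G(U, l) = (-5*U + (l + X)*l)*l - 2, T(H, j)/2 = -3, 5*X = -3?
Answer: 385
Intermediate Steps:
X = -3/5 (X = (1/5)*(-3) = -3/5 ≈ -0.60000)
T(H, j) = -6 (T(H, j) = 2*(-3) = -6)
G(U, l) = -2 + l*(-5*U + l*(-3/5 + l)) (G(U, l) = (-5*U + (l - 3/5)*l)*l - 2 = (-5*U + (-3/5 + l)*l)*l - 2 = (-5*U + l*(-3/5 + l))*l - 2 = l*(-5*U + l*(-3/5 + l)) - 2 = -2 + l*(-5*U + l*(-3/5 + l)))
o(f) = 11
N = -385 (N = -35*11 = -385)
-N = -1*(-385) = 385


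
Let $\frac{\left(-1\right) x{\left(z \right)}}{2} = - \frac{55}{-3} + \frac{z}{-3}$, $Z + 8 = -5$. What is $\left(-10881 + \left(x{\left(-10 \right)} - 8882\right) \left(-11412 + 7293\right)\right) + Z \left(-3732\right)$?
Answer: $36801083$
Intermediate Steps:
$Z = -13$ ($Z = -8 - 5 = -13$)
$x{\left(z \right)} = - \frac{110}{3} + \frac{2 z}{3}$ ($x{\left(z \right)} = - 2 \left(- \frac{55}{-3} + \frac{z}{-3}\right) = - 2 \left(\left(-55\right) \left(- \frac{1}{3}\right) + z \left(- \frac{1}{3}\right)\right) = - 2 \left(\frac{55}{3} - \frac{z}{3}\right) = - \frac{110}{3} + \frac{2 z}{3}$)
$\left(-10881 + \left(x{\left(-10 \right)} - 8882\right) \left(-11412 + 7293\right)\right) + Z \left(-3732\right) = \left(-10881 + \left(\left(- \frac{110}{3} + \frac{2}{3} \left(-10\right)\right) - 8882\right) \left(-11412 + 7293\right)\right) - -48516 = \left(-10881 + \left(\left(- \frac{110}{3} - \frac{20}{3}\right) - 8882\right) \left(-4119\right)\right) + 48516 = \left(-10881 + \left(- \frac{130}{3} - 8882\right) \left(-4119\right)\right) + 48516 = \left(-10881 - -36763448\right) + 48516 = \left(-10881 + 36763448\right) + 48516 = 36752567 + 48516 = 36801083$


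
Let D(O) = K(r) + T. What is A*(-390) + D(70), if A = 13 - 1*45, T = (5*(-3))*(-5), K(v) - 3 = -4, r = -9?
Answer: 12554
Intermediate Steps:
K(v) = -1 (K(v) = 3 - 4 = -1)
T = 75 (T = -15*(-5) = 75)
A = -32 (A = 13 - 45 = -32)
D(O) = 74 (D(O) = -1 + 75 = 74)
A*(-390) + D(70) = -32*(-390) + 74 = 12480 + 74 = 12554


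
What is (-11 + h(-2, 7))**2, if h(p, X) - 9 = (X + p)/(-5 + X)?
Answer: 1/4 ≈ 0.25000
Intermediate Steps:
h(p, X) = 9 + (X + p)/(-5 + X)
(-11 + h(-2, 7))**2 = (-11 + (-45 - 2 + 10*7)/(-5 + 7))**2 = (-11 + (-45 - 2 + 70)/2)**2 = (-11 + (1/2)*23)**2 = (-11 + 23/2)**2 = (1/2)**2 = 1/4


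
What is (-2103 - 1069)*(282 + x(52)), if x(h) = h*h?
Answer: -9471592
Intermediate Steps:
x(h) = h**2
(-2103 - 1069)*(282 + x(52)) = (-2103 - 1069)*(282 + 52**2) = -3172*(282 + 2704) = -3172*2986 = -9471592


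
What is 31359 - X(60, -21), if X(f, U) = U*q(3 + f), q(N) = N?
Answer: 32682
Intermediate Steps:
X(f, U) = U*(3 + f)
31359 - X(60, -21) = 31359 - (-21)*(3 + 60) = 31359 - (-21)*63 = 31359 - 1*(-1323) = 31359 + 1323 = 32682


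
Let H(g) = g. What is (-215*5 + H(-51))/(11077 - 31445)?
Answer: 563/10184 ≈ 0.055283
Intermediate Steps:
(-215*5 + H(-51))/(11077 - 31445) = (-215*5 - 51)/(11077 - 31445) = (-1075 - 51)/(-20368) = -1126*(-1/20368) = 563/10184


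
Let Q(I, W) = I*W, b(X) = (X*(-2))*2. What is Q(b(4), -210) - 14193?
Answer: -10833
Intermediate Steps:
b(X) = -4*X (b(X) = -2*X*2 = -4*X)
Q(b(4), -210) - 14193 = -4*4*(-210) - 14193 = -16*(-210) - 14193 = 3360 - 14193 = -10833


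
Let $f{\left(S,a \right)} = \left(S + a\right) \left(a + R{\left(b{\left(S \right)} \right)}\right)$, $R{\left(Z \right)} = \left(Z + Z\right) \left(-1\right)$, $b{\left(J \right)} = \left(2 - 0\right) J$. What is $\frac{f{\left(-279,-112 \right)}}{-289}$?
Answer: $\frac{23092}{17} \approx 1358.4$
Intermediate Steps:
$b{\left(J \right)} = 2 J$ ($b{\left(J \right)} = \left(2 + 0\right) J = 2 J$)
$R{\left(Z \right)} = - 2 Z$ ($R{\left(Z \right)} = 2 Z \left(-1\right) = - 2 Z$)
$f{\left(S,a \right)} = \left(S + a\right) \left(a - 4 S\right)$ ($f{\left(S,a \right)} = \left(S + a\right) \left(a - 2 \cdot 2 S\right) = \left(S + a\right) \left(a - 4 S\right)$)
$\frac{f{\left(-279,-112 \right)}}{-289} = \frac{\left(-112\right)^{2} - 4 \left(-279\right)^{2} - \left(-837\right) \left(-112\right)}{-289} = \left(12544 - 311364 - 93744\right) \left(- \frac{1}{289}\right) = \left(-392564\right) \left(- \frac{1}{289}\right) = \frac{23092}{17}$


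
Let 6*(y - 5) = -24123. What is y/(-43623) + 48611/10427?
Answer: 1441618181/303238014 ≈ 4.7541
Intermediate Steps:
y = -8031/2 (y = 5 + (1/6)*(-24123) = 5 - 8041/2 = -8031/2 ≈ -4015.5)
y/(-43623) + 48611/10427 = -8031/2/(-43623) + 48611/10427 = -8031/2*(-1/43623) + 48611*(1/10427) = 2677/29082 + 48611/10427 = 1441618181/303238014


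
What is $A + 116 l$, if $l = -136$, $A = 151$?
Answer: $-15625$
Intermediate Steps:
$A + 116 l = 151 + 116 \left(-136\right) = 151 - 15776 = -15625$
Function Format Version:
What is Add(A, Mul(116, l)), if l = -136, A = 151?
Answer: -15625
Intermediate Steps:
Add(A, Mul(116, l)) = Add(151, Mul(116, -136)) = Add(151, -15776) = -15625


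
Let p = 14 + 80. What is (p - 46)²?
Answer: 2304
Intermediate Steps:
p = 94
(p - 46)² = (94 - 46)² = 48² = 2304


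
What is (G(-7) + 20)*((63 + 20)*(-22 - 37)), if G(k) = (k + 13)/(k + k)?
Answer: -670889/7 ≈ -95841.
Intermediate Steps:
G(k) = (13 + k)/(2*k) (G(k) = (13 + k)/((2*k)) = (13 + k)*(1/(2*k)) = (13 + k)/(2*k))
(G(-7) + 20)*((63 + 20)*(-22 - 37)) = ((1/2)*(13 - 7)/(-7) + 20)*((63 + 20)*(-22 - 37)) = ((1/2)*(-1/7)*6 + 20)*(83*(-59)) = (-3/7 + 20)*(-4897) = (137/7)*(-4897) = -670889/7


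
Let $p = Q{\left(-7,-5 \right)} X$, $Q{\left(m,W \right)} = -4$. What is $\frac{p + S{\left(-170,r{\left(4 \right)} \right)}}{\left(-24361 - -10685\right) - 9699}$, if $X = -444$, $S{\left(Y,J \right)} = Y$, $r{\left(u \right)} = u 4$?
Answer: $- \frac{146}{2125} \approx -0.068706$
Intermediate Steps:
$r{\left(u \right)} = 4 u$
$p = 1776$ ($p = \left(-4\right) \left(-444\right) = 1776$)
$\frac{p + S{\left(-170,r{\left(4 \right)} \right)}}{\left(-24361 - -10685\right) - 9699} = \frac{1776 - 170}{\left(-24361 - -10685\right) - 9699} = \frac{1606}{\left(-24361 + 10685\right) - 9699} = \frac{1606}{-13676 - 9699} = \frac{1606}{-23375} = 1606 \left(- \frac{1}{23375}\right) = - \frac{146}{2125}$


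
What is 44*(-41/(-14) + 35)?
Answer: 11682/7 ≈ 1668.9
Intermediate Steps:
44*(-41/(-14) + 35) = 44*(-41*(-1/14) + 35) = 44*(41/14 + 35) = 44*(531/14) = 11682/7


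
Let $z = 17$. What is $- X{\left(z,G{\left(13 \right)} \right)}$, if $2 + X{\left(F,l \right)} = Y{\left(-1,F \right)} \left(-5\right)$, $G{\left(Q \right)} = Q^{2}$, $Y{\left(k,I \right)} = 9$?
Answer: $47$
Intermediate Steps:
$X{\left(F,l \right)} = -47$ ($X{\left(F,l \right)} = -2 + 9 \left(-5\right) = -2 - 45 = -47$)
$- X{\left(z,G{\left(13 \right)} \right)} = \left(-1\right) \left(-47\right) = 47$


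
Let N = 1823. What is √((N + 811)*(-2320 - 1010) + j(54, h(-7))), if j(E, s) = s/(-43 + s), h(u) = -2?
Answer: 7*I*√40276010/15 ≈ 2961.6*I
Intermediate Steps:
j(E, s) = s/(-43 + s)
√((N + 811)*(-2320 - 1010) + j(54, h(-7))) = √((1823 + 811)*(-2320 - 1010) - 2/(-43 - 2)) = √(2634*(-3330) - 2/(-45)) = √(-8771220 - 2*(-1/45)) = √(-8771220 + 2/45) = √(-394704898/45) = 7*I*√40276010/15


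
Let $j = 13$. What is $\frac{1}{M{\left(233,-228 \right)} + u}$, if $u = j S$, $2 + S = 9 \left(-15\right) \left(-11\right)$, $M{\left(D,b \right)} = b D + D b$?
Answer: $- \frac{1}{86969} \approx -1.1498 \cdot 10^{-5}$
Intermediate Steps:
$M{\left(D,b \right)} = 2 D b$ ($M{\left(D,b \right)} = D b + D b = 2 D b$)
$S = 1483$ ($S = -2 + 9 \left(-15\right) \left(-11\right) = -2 - -1485 = -2 + 1485 = 1483$)
$u = 19279$ ($u = 13 \cdot 1483 = 19279$)
$\frac{1}{M{\left(233,-228 \right)} + u} = \frac{1}{2 \cdot 233 \left(-228\right) + 19279} = \frac{1}{-106248 + 19279} = \frac{1}{-86969} = - \frac{1}{86969}$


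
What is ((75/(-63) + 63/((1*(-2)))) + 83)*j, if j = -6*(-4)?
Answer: 8452/7 ≈ 1207.4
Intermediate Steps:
j = 24
((75/(-63) + 63/((1*(-2)))) + 83)*j = ((75/(-63) + 63/((1*(-2)))) + 83)*24 = ((75*(-1/63) + 63/(-2)) + 83)*24 = ((-25/21 + 63*(-½)) + 83)*24 = ((-25/21 - 63/2) + 83)*24 = (-1373/42 + 83)*24 = (2113/42)*24 = 8452/7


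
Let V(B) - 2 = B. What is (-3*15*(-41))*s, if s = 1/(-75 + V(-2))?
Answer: -123/5 ≈ -24.600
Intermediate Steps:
V(B) = 2 + B
s = -1/75 (s = 1/(-75 + (2 - 2)) = 1/(-75 + 0) = 1/(-75) = -1/75 ≈ -0.013333)
(-3*15*(-41))*s = (-3*15*(-41))*(-1/75) = -45*(-41)*(-1/75) = 1845*(-1/75) = -123/5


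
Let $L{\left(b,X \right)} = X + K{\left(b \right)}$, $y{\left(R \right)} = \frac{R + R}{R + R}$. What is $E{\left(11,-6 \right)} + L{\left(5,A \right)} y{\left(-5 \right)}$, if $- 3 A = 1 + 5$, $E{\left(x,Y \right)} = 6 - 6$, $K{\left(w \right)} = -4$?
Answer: $-6$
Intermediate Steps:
$y{\left(R \right)} = 1$ ($y{\left(R \right)} = \frac{2 R}{2 R} = 2 R \frac{1}{2 R} = 1$)
$E{\left(x,Y \right)} = 0$ ($E{\left(x,Y \right)} = 6 - 6 = 0$)
$A = -2$ ($A = - \frac{1 + 5}{3} = \left(- \frac{1}{3}\right) 6 = -2$)
$L{\left(b,X \right)} = -4 + X$ ($L{\left(b,X \right)} = X - 4 = -4 + X$)
$E{\left(11,-6 \right)} + L{\left(5,A \right)} y{\left(-5 \right)} = 0 + \left(-4 - 2\right) 1 = 0 - 6 = -6$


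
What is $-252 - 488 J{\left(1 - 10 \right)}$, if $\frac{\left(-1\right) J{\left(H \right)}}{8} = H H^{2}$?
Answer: $-2846268$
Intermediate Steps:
$J{\left(H \right)} = - 8 H^{3}$ ($J{\left(H \right)} = - 8 H H^{2} = - 8 H^{3}$)
$-252 - 488 J{\left(1 - 10 \right)} = -252 - 488 \left(- 8 \left(1 - 10\right)^{3}\right) = -252 - 488 \left(- 8 \left(-9\right)^{3}\right) = -252 - 488 \left(\left(-8\right) \left(-729\right)\right) = -252 - 2846016 = -2846268$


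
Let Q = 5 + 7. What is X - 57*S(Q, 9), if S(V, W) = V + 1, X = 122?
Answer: -619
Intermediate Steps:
Q = 12
S(V, W) = 1 + V
X - 57*S(Q, 9) = 122 - 57*(1 + 12) = 122 - 57*13 = 122 - 741 = -619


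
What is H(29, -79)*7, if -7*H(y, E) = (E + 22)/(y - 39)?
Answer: -57/10 ≈ -5.7000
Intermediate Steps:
H(y, E) = -(22 + E)/(7*(-39 + y)) (H(y, E) = -(E + 22)/(7*(y - 39)) = -(22 + E)/(7*(-39 + y)))
H(29, -79)*7 = ((-22 - 1*(-79))/(7*(-39 + 29)))*7 = ((1/7)*(-22 + 79)/(-10))*7 = ((1/7)*(-1/10)*57)*7 = -57/70*7 = -57/10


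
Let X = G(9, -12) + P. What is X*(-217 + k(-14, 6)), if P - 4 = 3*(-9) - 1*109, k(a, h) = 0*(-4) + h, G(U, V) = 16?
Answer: 24476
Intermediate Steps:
k(a, h) = h (k(a, h) = 0 + h = h)
P = -132 (P = 4 + (3*(-9) - 1*109) = 4 + (-27 - 109) = 4 - 136 = -132)
X = -116 (X = 16 - 132 = -116)
X*(-217 + k(-14, 6)) = -116*(-217 + 6) = -116*(-211) = 24476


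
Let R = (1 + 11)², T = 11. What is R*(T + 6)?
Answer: 2448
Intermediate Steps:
R = 144 (R = 12² = 144)
R*(T + 6) = 144*(11 + 6) = 144*17 = 2448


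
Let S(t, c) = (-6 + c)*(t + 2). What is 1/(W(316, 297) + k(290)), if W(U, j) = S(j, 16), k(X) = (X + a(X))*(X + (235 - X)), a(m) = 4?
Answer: 1/72080 ≈ 1.3873e-5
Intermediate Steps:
k(X) = 940 + 235*X (k(X) = (X + 4)*(X + (235 - X)) = (4 + X)*235 = 940 + 235*X)
S(t, c) = (-6 + c)*(2 + t)
W(U, j) = 20 + 10*j (W(U, j) = -12 - 6*j + 2*16 + 16*j = -12 - 6*j + 32 + 16*j = 20 + 10*j)
1/(W(316, 297) + k(290)) = 1/((20 + 10*297) + (940 + 235*290)) = 1/((20 + 2970) + (940 + 68150)) = 1/(2990 + 69090) = 1/72080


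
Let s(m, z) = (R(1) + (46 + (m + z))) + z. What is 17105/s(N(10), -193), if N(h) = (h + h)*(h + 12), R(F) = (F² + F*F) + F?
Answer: 17105/103 ≈ 166.07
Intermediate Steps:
R(F) = F + 2*F² (R(F) = (F² + F²) + F = 2*F² + F = F + 2*F²)
N(h) = 2*h*(12 + h) (N(h) = (2*h)*(12 + h) = 2*h*(12 + h))
s(m, z) = 49 + m + 2*z (s(m, z) = (1*(1 + 2*1) + (46 + (m + z))) + z = (1*(1 + 2) + (46 + m + z)) + z = (1*3 + (46 + m + z)) + z = (3 + (46 + m + z)) + z = (49 + m + z) + z = 49 + m + 2*z)
17105/s(N(10), -193) = 17105/(49 + 2*10*(12 + 10) + 2*(-193)) = 17105/(49 + 2*10*22 - 386) = 17105/(49 + 440 - 386) = 17105/103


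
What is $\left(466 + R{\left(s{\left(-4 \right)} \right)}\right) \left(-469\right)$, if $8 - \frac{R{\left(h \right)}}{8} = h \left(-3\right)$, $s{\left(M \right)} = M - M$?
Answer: $-248570$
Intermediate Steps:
$s{\left(M \right)} = 0$
$R{\left(h \right)} = 64 + 24 h$ ($R{\left(h \right)} = 64 - 8 h \left(-3\right) = 64 - 8 \left(- 3 h\right) = 64 + 24 h$)
$\left(466 + R{\left(s{\left(-4 \right)} \right)}\right) \left(-469\right) = \left(466 + \left(64 + 24 \cdot 0\right)\right) \left(-469\right) = \left(466 + \left(64 + 0\right)\right) \left(-469\right) = \left(466 + 64\right) \left(-469\right) = 530 \left(-469\right) = -248570$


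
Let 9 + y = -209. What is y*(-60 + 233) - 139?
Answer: -37853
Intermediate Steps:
y = -218 (y = -9 - 209 = -218)
y*(-60 + 233) - 139 = -218*(-60 + 233) - 139 = -218*173 - 139 = -37714 - 139 = -37853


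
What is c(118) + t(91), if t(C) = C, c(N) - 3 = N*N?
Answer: 14018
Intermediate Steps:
c(N) = 3 + N**2 (c(N) = 3 + N*N = 3 + N**2)
c(118) + t(91) = (3 + 118**2) + 91 = (3 + 13924) + 91 = 13927 + 91 = 14018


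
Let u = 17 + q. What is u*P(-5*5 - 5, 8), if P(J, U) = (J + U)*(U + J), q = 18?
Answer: 16940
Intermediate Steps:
P(J, U) = (J + U)² (P(J, U) = (J + U)*(J + U) = (J + U)²)
u = 35 (u = 17 + 18 = 35)
u*P(-5*5 - 5, 8) = 35*((-5*5 - 5) + 8)² = 35*((-25 - 5) + 8)² = 35*(-30 + 8)² = 35*(-22)² = 35*484 = 16940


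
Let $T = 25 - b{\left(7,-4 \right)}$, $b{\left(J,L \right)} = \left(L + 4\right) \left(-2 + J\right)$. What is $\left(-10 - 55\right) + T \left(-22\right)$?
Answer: $-615$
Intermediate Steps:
$b{\left(J,L \right)} = \left(-2 + J\right) \left(4 + L\right)$ ($b{\left(J,L \right)} = \left(4 + L\right) \left(-2 + J\right) = \left(-2 + J\right) \left(4 + L\right)$)
$T = 25$ ($T = 25 - \left(-8 - -8 + 4 \cdot 7 + 7 \left(-4\right)\right) = 25 - \left(-8 + 8 + 28 - 28\right) = 25 - 0 = 25 + 0 = 25$)
$\left(-10 - 55\right) + T \left(-22\right) = \left(-10 - 55\right) + 25 \left(-22\right) = \left(-10 - 55\right) - 550 = -65 - 550 = -615$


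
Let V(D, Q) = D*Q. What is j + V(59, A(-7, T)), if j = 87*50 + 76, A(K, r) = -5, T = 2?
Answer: 4131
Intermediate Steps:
j = 4426 (j = 4350 + 76 = 4426)
j + V(59, A(-7, T)) = 4426 + 59*(-5) = 4426 - 295 = 4131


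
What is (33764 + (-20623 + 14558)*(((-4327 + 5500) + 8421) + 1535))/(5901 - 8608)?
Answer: 67463621/2707 ≈ 24922.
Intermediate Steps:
(33764 + (-20623 + 14558)*(((-4327 + 5500) + 8421) + 1535))/(5901 - 8608) = (33764 - 6065*((1173 + 8421) + 1535))/(-2707) = (33764 - 6065*(9594 + 1535))*(-1/2707) = (33764 - 6065*11129)*(-1/2707) = (33764 - 67497385)*(-1/2707) = -67463621*(-1/2707) = 67463621/2707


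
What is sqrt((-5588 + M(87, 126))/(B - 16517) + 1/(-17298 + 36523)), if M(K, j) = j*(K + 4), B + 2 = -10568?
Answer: I*sqrt(2353309595476089)/104149515 ≈ 0.46578*I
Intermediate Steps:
B = -10570 (B = -2 - 10568 = -10570)
M(K, j) = j*(4 + K)
sqrt((-5588 + M(87, 126))/(B - 16517) + 1/(-17298 + 36523)) = sqrt((-5588 + 126*(4 + 87))/(-10570 - 16517) + 1/(-17298 + 36523)) = sqrt((-5588 + 126*91)/(-27087) + 1/19225) = sqrt((-5588 + 11466)*(-1/27087) + 1/19225) = sqrt(5878*(-1/27087) + 1/19225) = sqrt(-5878/27087 + 1/19225) = sqrt(-112977463/520747575) = I*sqrt(2353309595476089)/104149515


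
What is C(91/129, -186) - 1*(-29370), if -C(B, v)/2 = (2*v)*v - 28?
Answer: -108958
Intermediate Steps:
C(B, v) = 56 - 4*v² (C(B, v) = -2*((2*v)*v - 28) = -2*(2*v² - 28) = -2*(-28 + 2*v²) = 56 - 4*v²)
C(91/129, -186) - 1*(-29370) = (56 - 4*(-186)²) - 1*(-29370) = (56 - 4*34596) + 29370 = (56 - 138384) + 29370 = -138328 + 29370 = -108958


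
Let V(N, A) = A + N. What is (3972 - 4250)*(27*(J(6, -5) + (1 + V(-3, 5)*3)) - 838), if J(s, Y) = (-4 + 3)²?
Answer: 172916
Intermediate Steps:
J(s, Y) = 1 (J(s, Y) = (-1)² = 1)
(3972 - 4250)*(27*(J(6, -5) + (1 + V(-3, 5)*3)) - 838) = (3972 - 4250)*(27*(1 + (1 + (5 - 3)*3)) - 838) = -278*(27*(1 + (1 + 2*3)) - 838) = -278*(27*(1 + (1 + 6)) - 838) = -278*(27*(1 + 7) - 838) = -278*(27*8 - 838) = -278*(216 - 838) = -278*(-622) = 172916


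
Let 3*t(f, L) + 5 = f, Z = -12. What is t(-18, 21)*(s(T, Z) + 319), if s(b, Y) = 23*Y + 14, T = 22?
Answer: -437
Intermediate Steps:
s(b, Y) = 14 + 23*Y
t(f, L) = -5/3 + f/3
t(-18, 21)*(s(T, Z) + 319) = (-5/3 + (⅓)*(-18))*((14 + 23*(-12)) + 319) = (-5/3 - 6)*((14 - 276) + 319) = -23*(-262 + 319)/3 = -23/3*57 = -437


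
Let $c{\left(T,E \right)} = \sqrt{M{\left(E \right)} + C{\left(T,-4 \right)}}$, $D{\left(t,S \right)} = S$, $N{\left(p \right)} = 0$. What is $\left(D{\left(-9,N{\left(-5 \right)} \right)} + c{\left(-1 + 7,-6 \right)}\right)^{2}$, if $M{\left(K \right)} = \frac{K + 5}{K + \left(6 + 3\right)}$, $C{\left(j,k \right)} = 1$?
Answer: $\frac{2}{3} \approx 0.66667$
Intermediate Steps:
$M{\left(K \right)} = \frac{5 + K}{9 + K}$ ($M{\left(K \right)} = \frac{5 + K}{K + 9} = \frac{5 + K}{9 + K}$)
$c{\left(T,E \right)} = \sqrt{1 + \frac{5 + E}{9 + E}}$ ($c{\left(T,E \right)} = \sqrt{\frac{5 + E}{9 + E} + 1} = \sqrt{1 + \frac{5 + E}{9 + E}}$)
$\left(D{\left(-9,N{\left(-5 \right)} \right)} + c{\left(-1 + 7,-6 \right)}\right)^{2} = \left(0 + \sqrt{2} \sqrt{\frac{7 - 6}{9 - 6}}\right)^{2} = \left(0 + \sqrt{2} \sqrt{\frac{1}{3} \cdot 1}\right)^{2} = \left(0 + \frac{\sqrt{2}}{\sqrt{3}}\right)^{2} = \left(0 + \sqrt{2} \frac{\sqrt{3}}{3}\right)^{2} = \left(0 + \frac{\sqrt{6}}{3}\right)^{2} = \left(\frac{\sqrt{6}}{3}\right)^{2} = \frac{2}{3}$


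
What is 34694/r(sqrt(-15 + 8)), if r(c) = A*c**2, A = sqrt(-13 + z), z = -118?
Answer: 34694*I*sqrt(131)/917 ≈ 433.03*I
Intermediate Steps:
A = I*sqrt(131) (A = sqrt(-13 - 118) = sqrt(-131) = I*sqrt(131) ≈ 11.446*I)
r(c) = I*sqrt(131)*c**2 (r(c) = (I*sqrt(131))*c**2 = I*sqrt(131)*c**2)
34694/r(sqrt(-15 + 8)) = 34694/((I*sqrt(131)*(sqrt(-15 + 8))**2)) = 34694/((I*sqrt(131)*(sqrt(-7))**2)) = 34694/((I*sqrt(131)*(I*sqrt(7))**2)) = 34694/((I*sqrt(131)*(-7))) = 34694/((-7*I*sqrt(131))) = 34694*(I*sqrt(131)/917) = 34694*I*sqrt(131)/917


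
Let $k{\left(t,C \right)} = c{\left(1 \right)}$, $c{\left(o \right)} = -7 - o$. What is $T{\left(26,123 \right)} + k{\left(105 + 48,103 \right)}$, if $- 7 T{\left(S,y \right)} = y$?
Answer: $- \frac{179}{7} \approx -25.571$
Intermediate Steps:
$T{\left(S,y \right)} = - \frac{y}{7}$
$k{\left(t,C \right)} = -8$ ($k{\left(t,C \right)} = -7 - 1 = -8$)
$T{\left(26,123 \right)} + k{\left(105 + 48,103 \right)} = \left(- \frac{1}{7}\right) 123 - 8 = - \frac{123}{7} - 8 = - \frac{179}{7}$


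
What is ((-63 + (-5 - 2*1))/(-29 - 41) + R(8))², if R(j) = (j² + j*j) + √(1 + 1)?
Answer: (129 + √2)² ≈ 17008.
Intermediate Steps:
R(j) = √2 + 2*j² (R(j) = (j² + j²) + √2 = 2*j² + √2 = √2 + 2*j²)
((-63 + (-5 - 2*1))/(-29 - 41) + R(8))² = ((-63 + (-5 - 2*1))/(-29 - 41) + (√2 + 2*8²))² = ((-63 + (-5 - 2))/(-70) + (√2 + 2*64))² = ((-63 - 7)*(-1/70) + (√2 + 128))² = (-70*(-1/70) + (128 + √2))² = (1 + (128 + √2))² = (129 + √2)²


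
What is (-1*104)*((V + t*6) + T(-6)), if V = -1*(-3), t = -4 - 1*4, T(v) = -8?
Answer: 5512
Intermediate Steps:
t = -8 (t = -4 - 4 = -8)
V = 3
(-1*104)*((V + t*6) + T(-6)) = (-1*104)*((3 - 8*6) - 8) = -104*((3 - 48) - 8) = -104*(-45 - 8) = -104*(-53) = 5512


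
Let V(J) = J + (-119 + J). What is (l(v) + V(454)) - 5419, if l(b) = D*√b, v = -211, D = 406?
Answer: -4630 + 406*I*√211 ≈ -4630.0 + 5897.5*I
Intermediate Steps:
V(J) = -119 + 2*J
l(b) = 406*√b
(l(v) + V(454)) - 5419 = (406*√(-211) + (-119 + 2*454)) - 5419 = (406*(I*√211) + (-119 + 908)) - 5419 = (406*I*√211 + 789) - 5419 = (789 + 406*I*√211) - 5419 = -4630 + 406*I*√211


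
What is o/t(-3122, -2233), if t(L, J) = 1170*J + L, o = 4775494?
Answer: -2387747/1307866 ≈ -1.8257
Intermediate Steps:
t(L, J) = L + 1170*J
o/t(-3122, -2233) = 4775494/(-3122 + 1170*(-2233)) = 4775494/(-3122 - 2612610) = 4775494/(-2615732) = 4775494*(-1/2615732) = -2387747/1307866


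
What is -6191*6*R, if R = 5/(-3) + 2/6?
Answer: 49528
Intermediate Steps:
R = -4/3 (R = 5*(-⅓) + 2*(⅙) = -5/3 + ⅓ = -4/3 ≈ -1.3333)
-6191*6*R = -6191*6*(-4/3) = -(-49528) = -6191*(-8) = 49528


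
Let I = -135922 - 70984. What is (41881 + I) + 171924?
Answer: 6899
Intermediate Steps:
I = -206906
(41881 + I) + 171924 = (41881 - 206906) + 171924 = -165025 + 171924 = 6899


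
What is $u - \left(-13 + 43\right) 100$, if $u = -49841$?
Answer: $-52841$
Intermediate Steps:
$u - \left(-13 + 43\right) 100 = -49841 - \left(-13 + 43\right) 100 = -49841 - 30 \cdot 100 = -49841 - 3000 = -52841$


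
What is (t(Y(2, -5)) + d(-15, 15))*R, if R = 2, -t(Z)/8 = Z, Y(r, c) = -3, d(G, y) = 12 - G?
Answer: 102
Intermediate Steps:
t(Z) = -8*Z
(t(Y(2, -5)) + d(-15, 15))*R = (-8*(-3) + (12 - 1*(-15)))*2 = (24 + (12 + 15))*2 = (24 + 27)*2 = 51*2 = 102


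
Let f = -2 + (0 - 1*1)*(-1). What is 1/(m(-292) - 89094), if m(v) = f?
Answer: -1/89095 ≈ -1.1224e-5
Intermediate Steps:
f = -1 (f = -2 + (0 - 1)*(-1) = -2 - 1*(-1) = -2 + 1 = -1)
m(v) = -1
1/(m(-292) - 89094) = 1/(-1 - 89094) = 1/(-89095) = -1/89095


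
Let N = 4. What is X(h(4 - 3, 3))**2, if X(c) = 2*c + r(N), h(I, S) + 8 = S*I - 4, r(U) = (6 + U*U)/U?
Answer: 625/4 ≈ 156.25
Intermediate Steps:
r(U) = (6 + U**2)/U
h(I, S) = -12 + I*S (h(I, S) = -8 + (S*I - 4) = -8 + (I*S - 4) = -8 + (-4 + I*S) = -12 + I*S)
X(c) = 11/2 + 2*c (X(c) = 2*c + (4 + 6/4) = 2*c + (4 + 6*(1/4)) = 2*c + (4 + 3/2) = 2*c + 11/2 = 11/2 + 2*c)
X(h(4 - 3, 3))**2 = (11/2 + 2*(-12 + (4 - 3)*3))**2 = (11/2 + 2*(-12 + 1*3))**2 = (11/2 + 2*(-12 + 3))**2 = (11/2 + 2*(-9))**2 = (11/2 - 18)**2 = (-25/2)**2 = 625/4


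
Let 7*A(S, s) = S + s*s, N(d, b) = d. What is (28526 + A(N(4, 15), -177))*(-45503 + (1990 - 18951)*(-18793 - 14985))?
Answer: 132339981752325/7 ≈ 1.8906e+13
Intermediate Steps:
A(S, s) = S/7 + s²/7 (A(S, s) = (S + s*s)/7 = (S + s²)/7 = S/7 + s²/7)
(28526 + A(N(4, 15), -177))*(-45503 + (1990 - 18951)*(-18793 - 14985)) = (28526 + ((⅐)*4 + (⅐)*(-177)²))*(-45503 + (1990 - 18951)*(-18793 - 14985)) = (28526 + (4/7 + (⅐)*31329))*(-45503 - 16961*(-33778)) = (28526 + (4/7 + 31329/7))*(-45503 + 572908658) = (28526 + 31333/7)*572863155 = (231015/7)*572863155 = 132339981752325/7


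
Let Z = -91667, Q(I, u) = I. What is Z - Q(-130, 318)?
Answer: -91537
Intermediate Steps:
Z - Q(-130, 318) = -91667 - 1*(-130) = -91667 + 130 = -91537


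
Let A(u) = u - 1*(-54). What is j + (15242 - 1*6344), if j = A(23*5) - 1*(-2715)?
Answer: 11782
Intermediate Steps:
A(u) = 54 + u (A(u) = u + 54 = 54 + u)
j = 2884 (j = (54 + 23*5) - 1*(-2715) = (54 + 115) + 2715 = 169 + 2715 = 2884)
j + (15242 - 1*6344) = 2884 + (15242 - 1*6344) = 2884 + (15242 - 6344) = 2884 + 8898 = 11782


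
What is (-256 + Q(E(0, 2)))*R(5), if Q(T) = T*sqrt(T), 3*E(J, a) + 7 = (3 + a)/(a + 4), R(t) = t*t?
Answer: -6400 - 925*I*sqrt(74)/108 ≈ -6400.0 - 73.677*I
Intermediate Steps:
R(t) = t**2
E(J, a) = -7/3 + (3 + a)/(3*(4 + a)) (E(J, a) = -7/3 + ((3 + a)/(a + 4))/3 = -7/3 + ((3 + a)/(4 + a))/3 = -7/3 + (3 + a)/(3*(4 + a)))
Q(T) = T**(3/2)
(-256 + Q(E(0, 2)))*R(5) = (-256 + ((-25 - 6*2)/(3*(4 + 2)))**(3/2))*5**2 = (-256 + ((1/3)*(-25 - 12)/6)**(3/2))*25 = (-256 + ((1/3)*(1/6)*(-37))**(3/2))*25 = (-256 + (-37/18)**(3/2))*25 = (-256 - 37*I*sqrt(74)/108)*25 = -6400 - 925*I*sqrt(74)/108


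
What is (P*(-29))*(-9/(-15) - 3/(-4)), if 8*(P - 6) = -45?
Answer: -2349/160 ≈ -14.681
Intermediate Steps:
P = 3/8 (P = 6 + (1/8)*(-45) = 6 - 45/8 = 3/8 ≈ 0.37500)
(P*(-29))*(-9/(-15) - 3/(-4)) = ((3/8)*(-29))*(-9/(-15) - 3/(-4)) = -87*(-9*(-1/15) - 3*(-1/4))/8 = -87*(3/5 + 3/4)/8 = -87/8*27/20 = -2349/160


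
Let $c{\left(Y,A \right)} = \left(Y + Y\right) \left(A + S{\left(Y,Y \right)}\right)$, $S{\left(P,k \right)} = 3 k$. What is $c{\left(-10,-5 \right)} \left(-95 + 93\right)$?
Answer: $-1400$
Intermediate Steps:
$c{\left(Y,A \right)} = 2 Y \left(A + 3 Y\right)$ ($c{\left(Y,A \right)} = \left(Y + Y\right) \left(A + 3 Y\right) = 2 Y \left(A + 3 Y\right)$)
$c{\left(-10,-5 \right)} \left(-95 + 93\right) = 2 \left(-10\right) \left(-5 + 3 \left(-10\right)\right) \left(-95 + 93\right) = 2 \left(-10\right) \left(-5 - 30\right) \left(-2\right) = 2 \left(-10\right) \left(-35\right) \left(-2\right) = 700 \left(-2\right) = -1400$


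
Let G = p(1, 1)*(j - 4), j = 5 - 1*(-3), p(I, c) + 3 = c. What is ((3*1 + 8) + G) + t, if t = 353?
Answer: 356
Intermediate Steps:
p(I, c) = -3 + c
j = 8 (j = 5 + 3 = 8)
G = -8 (G = (-3 + 1)*(8 - 4) = -2*4 = -8)
((3*1 + 8) + G) + t = ((3*1 + 8) - 8) + 353 = ((3 + 8) - 8) + 353 = (11 - 8) + 353 = 3 + 353 = 356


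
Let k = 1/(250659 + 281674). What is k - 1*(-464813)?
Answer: 247435298730/532333 ≈ 4.6481e+5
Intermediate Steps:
k = 1/532333 ≈ 1.8785e-6
k - 1*(-464813) = 1/532333 - 1*(-464813) = 1/532333 + 464813 = 247435298730/532333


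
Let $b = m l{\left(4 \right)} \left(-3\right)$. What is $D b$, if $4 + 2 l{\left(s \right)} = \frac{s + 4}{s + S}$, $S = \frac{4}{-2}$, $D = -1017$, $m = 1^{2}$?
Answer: $0$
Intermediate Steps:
$m = 1$
$S = -2$ ($S = 4 \left(- \frac{1}{2}\right) = -2$)
$l{\left(s \right)} = -2 + \frac{4 + s}{2 \left(-2 + s\right)}$ ($l{\left(s \right)} = -2 + \frac{\left(s + 4\right) \frac{1}{s - 2}}{2} = -2 + \frac{\left(4 + s\right) \frac{1}{-2 + s}}{2} = -2 + \frac{\frac{1}{-2 + s} \left(4 + s\right)}{2} = -2 + \frac{4 + s}{2 \left(-2 + s\right)}$)
$b = 0$ ($b = 1 \frac{3 \left(4 - 4\right)}{2 \left(-2 + 4\right)} \left(-3\right) = 1 \frac{3 \left(4 - 4\right)}{2 \cdot 2} \left(-3\right) = 1 \cdot \frac{3}{2} \cdot \frac{1}{2} \cdot 0 \left(-3\right) = 1 \cdot 0 \left(-3\right) = 0 \left(-3\right) = 0$)
$D b = \left(-1017\right) 0 = 0$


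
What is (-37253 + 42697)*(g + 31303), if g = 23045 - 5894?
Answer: 263783576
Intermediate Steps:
g = 17151
(-37253 + 42697)*(g + 31303) = (-37253 + 42697)*(17151 + 31303) = 5444*48454 = 263783576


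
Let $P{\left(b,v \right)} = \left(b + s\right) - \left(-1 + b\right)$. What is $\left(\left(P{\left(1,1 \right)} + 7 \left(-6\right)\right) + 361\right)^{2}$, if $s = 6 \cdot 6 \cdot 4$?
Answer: $215296$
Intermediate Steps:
$s = 144$ ($s = 36 \cdot 4 = 144$)
$P{\left(b,v \right)} = 145$ ($P{\left(b,v \right)} = \left(b + 144\right) - \left(-1 + b\right) = \left(144 + b\right) - \left(-1 + b\right) = 145$)
$\left(\left(P{\left(1,1 \right)} + 7 \left(-6\right)\right) + 361\right)^{2} = \left(\left(145 + 7 \left(-6\right)\right) + 361\right)^{2} = \left(\left(145 - 42\right) + 361\right)^{2} = \left(103 + 361\right)^{2} = 464^{2} = 215296$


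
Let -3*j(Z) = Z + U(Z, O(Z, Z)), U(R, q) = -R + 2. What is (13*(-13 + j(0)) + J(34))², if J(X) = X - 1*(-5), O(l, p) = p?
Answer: 173056/9 ≈ 19228.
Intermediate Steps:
J(X) = 5 + X (J(X) = X + 5 = 5 + X)
U(R, q) = 2 - R
j(Z) = -⅔ (j(Z) = -(Z + (2 - Z))/3 = -⅓*2 = -⅔)
(13*(-13 + j(0)) + J(34))² = (13*(-13 - ⅔) + (5 + 34))² = (13*(-41/3) + 39)² = (-533/3 + 39)² = (-416/3)² = 173056/9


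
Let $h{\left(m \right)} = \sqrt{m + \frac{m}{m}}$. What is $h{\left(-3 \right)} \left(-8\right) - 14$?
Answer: $-14 - 8 i \sqrt{2} \approx -14.0 - 11.314 i$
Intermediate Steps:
$h{\left(m \right)} = \sqrt{1 + m}$ ($h{\left(m \right)} = \sqrt{m + 1} = \sqrt{1 + m}$)
$h{\left(-3 \right)} \left(-8\right) - 14 = \sqrt{1 - 3} \left(-8\right) - 14 = \sqrt{-2} \left(-8\right) - 14 = i \sqrt{2} \left(-8\right) - 14 = - 8 i \sqrt{2} - 14 = -14 - 8 i \sqrt{2}$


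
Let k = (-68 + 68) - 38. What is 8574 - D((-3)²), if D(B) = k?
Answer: 8612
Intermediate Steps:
k = -38 (k = 0 - 38 = -38)
D(B) = -38
8574 - D((-3)²) = 8574 - 1*(-38) = 8574 + 38 = 8612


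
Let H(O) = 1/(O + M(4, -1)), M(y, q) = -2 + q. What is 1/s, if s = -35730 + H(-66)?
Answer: -69/2465371 ≈ -2.7988e-5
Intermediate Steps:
H(O) = 1/(-3 + O) (H(O) = 1/(O + (-2 - 1)) = 1/(O - 3) = 1/(-3 + O))
s = -2465371/69 (s = -35730 + 1/(-3 - 66) = -35730 + 1/(-69) = -35730 - 1/69 = -2465371/69 ≈ -35730.)
1/s = 1/(-2465371/69) = -69/2465371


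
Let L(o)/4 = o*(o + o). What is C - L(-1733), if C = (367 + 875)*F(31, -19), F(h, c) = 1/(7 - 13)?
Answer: -24026519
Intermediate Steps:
F(h, c) = -⅙ (F(h, c) = 1/(-6) = -⅙)
L(o) = 8*o² (L(o) = 4*(o*(o + o)) = 4*(o*(2*o)) = 4*(2*o²) = 8*o²)
C = -207 (C = (367 + 875)*(-⅙) = 1242*(-⅙) = -207)
C - L(-1733) = -207 - 8*(-1733)² = -207 - 8*3003289 = -207 - 1*24026312 = -207 - 24026312 = -24026519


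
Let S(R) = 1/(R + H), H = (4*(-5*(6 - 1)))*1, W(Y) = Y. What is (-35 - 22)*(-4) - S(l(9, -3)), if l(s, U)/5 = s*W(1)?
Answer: 12541/55 ≈ 228.02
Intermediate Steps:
l(s, U) = 5*s (l(s, U) = 5*(s*1) = 5*s)
H = -100 (H = (4*(-5*5))*1 = (4*(-25))*1 = -100*1 = -100)
S(R) = 1/(-100 + R) (S(R) = 1/(R - 100) = 1/(-100 + R))
(-35 - 22)*(-4) - S(l(9, -3)) = (-35 - 22)*(-4) - 1/(-100 + 5*9) = -57*(-4) - 1/(-100 + 45) = 228 - 1/(-55) = 228 - 1*(-1/55) = 228 + 1/55 = 12541/55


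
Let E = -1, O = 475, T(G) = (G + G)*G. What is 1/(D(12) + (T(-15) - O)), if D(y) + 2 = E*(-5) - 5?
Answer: -1/27 ≈ -0.037037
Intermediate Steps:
T(G) = 2*G² (T(G) = (2*G)*G = 2*G²)
D(y) = -2 (D(y) = -2 + (-1*(-5) - 5) = -2 + (5 - 5) = -2 + 0 = -2)
1/(D(12) + (T(-15) - O)) = 1/(-2 + (2*(-15)² - 1*475)) = 1/(-2 + (2*225 - 475)) = 1/(-2 + (450 - 475)) = 1/(-2 - 25) = 1/(-27) = -1/27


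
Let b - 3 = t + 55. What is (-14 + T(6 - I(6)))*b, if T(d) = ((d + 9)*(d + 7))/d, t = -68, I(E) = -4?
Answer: -183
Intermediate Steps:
T(d) = (7 + d)*(9 + d)/d (T(d) = ((9 + d)*(7 + d))/d = ((7 + d)*(9 + d))/d = (7 + d)*(9 + d)/d)
b = -10 (b = 3 + (-68 + 55) = 3 - 13 = -10)
(-14 + T(6 - I(6)))*b = (-14 + (16 + (6 - 1*(-4)) + 63/(6 - 1*(-4))))*(-10) = (-14 + (16 + (6 + 4) + 63/(6 + 4)))*(-10) = (-14 + (16 + 10 + 63/10))*(-10) = (-14 + 323/10)*(-10) = (183/10)*(-10) = -183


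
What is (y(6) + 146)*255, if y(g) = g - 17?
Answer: 34425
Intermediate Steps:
y(g) = -17 + g
(y(6) + 146)*255 = ((-17 + 6) + 146)*255 = (-11 + 146)*255 = 135*255 = 34425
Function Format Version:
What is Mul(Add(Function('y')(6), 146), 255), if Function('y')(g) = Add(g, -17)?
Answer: 34425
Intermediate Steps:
Function('y')(g) = Add(-17, g)
Mul(Add(Function('y')(6), 146), 255) = Mul(Add(Add(-17, 6), 146), 255) = Mul(Add(-11, 146), 255) = Mul(135, 255) = 34425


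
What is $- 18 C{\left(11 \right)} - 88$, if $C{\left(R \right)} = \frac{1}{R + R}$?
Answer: $- \frac{977}{11} \approx -88.818$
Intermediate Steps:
$C{\left(R \right)} = \frac{1}{2 R}$
$- 18 C{\left(11 \right)} - 88 = - 18 \frac{1}{2 \cdot 11} - 88 = - 18 \cdot \frac{1}{2} \cdot \frac{1}{11} - 88 = \left(-18\right) \frac{1}{22} - 88 = - \frac{9}{11} - 88 = - \frac{977}{11}$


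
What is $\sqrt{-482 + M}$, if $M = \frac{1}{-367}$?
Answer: $\frac{3 i \sqrt{7213385}}{367} \approx 21.955 i$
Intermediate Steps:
$M = - \frac{1}{367} \approx -0.0027248$
$\sqrt{-482 + M} = \sqrt{-482 - \frac{1}{367}} = \sqrt{- \frac{176895}{367}} = \frac{3 i \sqrt{7213385}}{367}$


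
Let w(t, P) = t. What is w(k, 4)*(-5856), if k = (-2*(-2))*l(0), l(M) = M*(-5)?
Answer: 0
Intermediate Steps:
l(M) = -5*M
k = 0 (k = (-2*(-2))*(-5*0) = 4*0 = 0)
w(k, 4)*(-5856) = 0*(-5856) = 0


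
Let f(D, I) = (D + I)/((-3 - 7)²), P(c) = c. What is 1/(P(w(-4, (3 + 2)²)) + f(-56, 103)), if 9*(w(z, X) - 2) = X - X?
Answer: 100/247 ≈ 0.40486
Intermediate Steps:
w(z, X) = 2 (w(z, X) = 2 + (X - X)/9 = 2 + (⅑)*0 = 2 + 0 = 2)
f(D, I) = D/100 + I/100 (f(D, I) = (D + I)/((-10)²) = (D + I)/100 = (D + I)*(1/100) = D/100 + I/100)
1/(P(w(-4, (3 + 2)²)) + f(-56, 103)) = 1/(2 + ((1/100)*(-56) + (1/100)*103)) = 1/(2 + (-14/25 + 103/100)) = 1/(2 + 47/100) = 1/(247/100) = 100/247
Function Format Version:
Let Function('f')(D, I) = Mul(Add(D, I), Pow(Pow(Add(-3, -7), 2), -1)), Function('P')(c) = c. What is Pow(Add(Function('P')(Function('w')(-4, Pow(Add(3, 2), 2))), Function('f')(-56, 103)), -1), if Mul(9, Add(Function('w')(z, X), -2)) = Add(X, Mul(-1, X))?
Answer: Rational(100, 247) ≈ 0.40486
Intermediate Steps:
Function('w')(z, X) = 2 (Function('w')(z, X) = Add(2, Mul(Rational(1, 9), Add(X, Mul(-1, X)))) = Add(2, Mul(Rational(1, 9), 0)) = Add(2, 0) = 2)
Function('f')(D, I) = Add(Mul(Rational(1, 100), D), Mul(Rational(1, 100), I)) (Function('f')(D, I) = Mul(Add(D, I), Pow(Pow(-10, 2), -1)) = Mul(Add(D, I), Pow(100, -1)) = Mul(Add(D, I), Rational(1, 100)) = Add(Mul(Rational(1, 100), D), Mul(Rational(1, 100), I)))
Pow(Add(Function('P')(Function('w')(-4, Pow(Add(3, 2), 2))), Function('f')(-56, 103)), -1) = Pow(Add(2, Add(Mul(Rational(1, 100), -56), Mul(Rational(1, 100), 103))), -1) = Pow(Add(2, Add(Rational(-14, 25), Rational(103, 100))), -1) = Pow(Add(2, Rational(47, 100)), -1) = Pow(Rational(247, 100), -1) = Rational(100, 247)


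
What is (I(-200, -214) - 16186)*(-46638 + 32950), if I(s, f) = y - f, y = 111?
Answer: 217105368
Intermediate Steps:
I(s, f) = 111 - f
(I(-200, -214) - 16186)*(-46638 + 32950) = ((111 - 1*(-214)) - 16186)*(-46638 + 32950) = ((111 + 214) - 16186)*(-13688) = (325 - 16186)*(-13688) = -15861*(-13688) = 217105368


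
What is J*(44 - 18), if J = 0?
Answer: 0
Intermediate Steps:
J*(44 - 18) = 0*(44 - 18) = 0*26 = 0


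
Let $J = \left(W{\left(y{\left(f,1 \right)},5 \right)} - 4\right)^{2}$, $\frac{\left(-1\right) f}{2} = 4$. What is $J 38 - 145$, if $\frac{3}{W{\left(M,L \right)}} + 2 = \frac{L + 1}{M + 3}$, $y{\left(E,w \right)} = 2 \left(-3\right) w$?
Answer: $\frac{5699}{8} \approx 712.38$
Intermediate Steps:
$f = -8$ ($f = \left(-2\right) 4 = -8$)
$y{\left(E,w \right)} = - 6 w$
$W{\left(M,L \right)} = \frac{3}{-2 + \frac{1 + L}{3 + M}}$ ($W{\left(M,L \right)} = \frac{3}{-2 + \frac{L + 1}{M + 3}} = \frac{3}{-2 + \frac{1 + L}{3 + M}}$)
$J = \frac{361}{16}$ ($J = \left(\frac{3 \left(3 - 6\right)}{-5 + 5 - 2 \left(\left(-6\right) 1\right)} - 4\right)^{2} = \left(\frac{3 \left(3 - 6\right)}{-5 + 5 - -12} - 4\right)^{2} = \left(3 \frac{1}{-5 + 5 + 12} \left(-3\right) - 4\right)^{2} = \left(3 \cdot \frac{1}{12} \left(-3\right) - 4\right)^{2} = \left(- \frac{3}{4} - 4\right)^{2} = \left(- \frac{19}{4}\right)^{2} = \frac{361}{16} \approx 22.563$)
$J 38 - 145 = \frac{361}{16} \cdot 38 - 145 = \frac{6859}{8} - 145 = \frac{5699}{8}$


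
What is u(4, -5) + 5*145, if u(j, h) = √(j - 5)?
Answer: 725 + I ≈ 725.0 + 1.0*I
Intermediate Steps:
u(j, h) = √(-5 + j)
u(4, -5) + 5*145 = √(-5 + 4) + 5*145 = √(-1) + 725 = I + 725 = 725 + I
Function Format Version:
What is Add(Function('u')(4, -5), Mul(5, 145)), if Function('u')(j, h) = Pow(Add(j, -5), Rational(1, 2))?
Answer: Add(725, I) ≈ Add(725.00, Mul(1.0000, I))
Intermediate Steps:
Function('u')(j, h) = Pow(Add(-5, j), Rational(1, 2))
Add(Function('u')(4, -5), Mul(5, 145)) = Add(Pow(Add(-5, 4), Rational(1, 2)), Mul(5, 145)) = Add(Pow(-1, Rational(1, 2)), 725) = Add(I, 725) = Add(725, I)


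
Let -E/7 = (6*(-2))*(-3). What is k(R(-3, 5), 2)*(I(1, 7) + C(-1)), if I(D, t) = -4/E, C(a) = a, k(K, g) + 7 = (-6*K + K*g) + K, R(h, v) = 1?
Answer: 620/63 ≈ 9.8413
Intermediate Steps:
E = -252 (E = -7*6*(-2)*(-3) = -(-84)*(-3) = -7*36 = -252)
k(K, g) = -7 - 5*K + K*g (k(K, g) = -7 + ((-6*K + K*g) + K) = -7 + (-5*K + K*g) = -7 - 5*K + K*g)
I(D, t) = 1/63 (I(D, t) = -4/(-252) = -4*(-1/252) = 1/63)
k(R(-3, 5), 2)*(I(1, 7) + C(-1)) = (-7 - 5*1 + 1*2)*(1/63 - 1) = (-7 - 5 + 2)*(-62/63) = -10*(-62/63) = 620/63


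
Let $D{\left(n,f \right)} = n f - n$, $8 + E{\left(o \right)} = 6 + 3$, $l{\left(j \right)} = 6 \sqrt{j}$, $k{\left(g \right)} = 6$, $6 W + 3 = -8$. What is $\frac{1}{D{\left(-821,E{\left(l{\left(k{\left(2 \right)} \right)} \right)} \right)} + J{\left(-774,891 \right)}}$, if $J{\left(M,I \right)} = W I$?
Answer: $- \frac{2}{3267} \approx -0.00061218$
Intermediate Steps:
$W = - \frac{11}{6}$ ($W = - \frac{1}{2} + \frac{1}{6} \left(-8\right) = - \frac{1}{2} - \frac{4}{3} = - \frac{11}{6} \approx -1.8333$)
$E{\left(o \right)} = 1$ ($E{\left(o \right)} = -8 + \left(6 + 3\right) = -8 + 9 = 1$)
$D{\left(n,f \right)} = - n + f n$ ($D{\left(n,f \right)} = f n - n = - n + f n$)
$J{\left(M,I \right)} = - \frac{11 I}{6}$
$\frac{1}{D{\left(-821,E{\left(l{\left(k{\left(2 \right)} \right)} \right)} \right)} + J{\left(-774,891 \right)}} = \frac{1}{- 821 \left(-1 + 1\right) - \frac{3267}{2}} = \frac{1}{\left(-821\right) 0 - \frac{3267}{2}} = \frac{1}{0 - \frac{3267}{2}} = \frac{1}{- \frac{3267}{2}} = - \frac{2}{3267}$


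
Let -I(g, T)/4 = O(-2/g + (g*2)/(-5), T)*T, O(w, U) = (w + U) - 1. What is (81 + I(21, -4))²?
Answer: 200703889/11025 ≈ 18204.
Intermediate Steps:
O(w, U) = -1 + U + w (O(w, U) = (U + w) - 1 = -1 + U + w)
I(g, T) = -4*T*(-1 + T - 2/g - 2*g/5) (I(g, T) = -4*(-1 + T + (-2/g + (g*2)/(-5)))*T = -4*(-1 + T + (-2/g + (2*g)*(-⅕)))*T = -4*(-1 + T + (-2/g - 2*g/5))*T = -4*(-1 + T - 2/g - 2*g/5)*T = -4*T*(-1 + T - 2/g - 2*g/5))
(81 + I(21, -4))² = (81 + (⅘)*(-4)*(10 + 21*(5 - 5*(-4) + 2*21))/21)² = (81 + (⅘)*(-4)*(1/21)*(10 + 21*(5 + 20 + 42)))² = (81 + (⅘)*(-4)*(1/21)*(10 + 21*67))² = (81 + (⅘)*(-4)*(1/21)*(10 + 1407))² = (81 + (⅘)*(-4)*(1/21)*1417)² = (81 - 22672/105)² = (-14167/105)² = 200703889/11025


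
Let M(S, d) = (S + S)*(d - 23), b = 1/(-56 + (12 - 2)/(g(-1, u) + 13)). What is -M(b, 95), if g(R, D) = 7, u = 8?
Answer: 96/37 ≈ 2.5946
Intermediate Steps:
b = -2/111 (b = 1/(-56 + (12 - 2)/(7 + 13)) = 1/(-56 + 10/20) = 1/(-56 + 10*(1/20)) = 1/(-56 + 1/2) = 1/(-111/2) = -2/111 ≈ -0.018018)
M(S, d) = 2*S*(-23 + d) (M(S, d) = (2*S)*(-23 + d) = 2*S*(-23 + d))
-M(b, 95) = -2*(-2)*(-23 + 95)/111 = -2*(-2)*72/111 = -1*(-96/37) = 96/37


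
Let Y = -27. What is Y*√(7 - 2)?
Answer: -27*√5 ≈ -60.374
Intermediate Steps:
Y*√(7 - 2) = -27*√(7 - 2) = -27*√5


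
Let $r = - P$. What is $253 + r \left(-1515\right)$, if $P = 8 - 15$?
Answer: $-10352$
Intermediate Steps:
$P = -7$ ($P = 8 - 15 = -7$)
$r = 7$ ($r = \left(-1\right) \left(-7\right) = 7$)
$253 + r \left(-1515\right) = 253 + 7 \left(-1515\right) = 253 - 10605 = -10352$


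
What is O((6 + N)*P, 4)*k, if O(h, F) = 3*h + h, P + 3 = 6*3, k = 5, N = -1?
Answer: 1500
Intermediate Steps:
P = 15 (P = -3 + 6*3 = -3 + 18 = 15)
O(h, F) = 4*h
O((6 + N)*P, 4)*k = (4*((6 - 1)*15))*5 = (4*(5*15))*5 = (4*75)*5 = 300*5 = 1500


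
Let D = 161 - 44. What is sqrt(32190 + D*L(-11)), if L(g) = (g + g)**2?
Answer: sqrt(88818) ≈ 298.02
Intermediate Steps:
L(g) = 4*g**2 (L(g) = (2*g)**2 = 4*g**2)
D = 117
sqrt(32190 + D*L(-11)) = sqrt(32190 + 117*(4*(-11)**2)) = sqrt(32190 + 117*(4*121)) = sqrt(32190 + 117*484) = sqrt(32190 + 56628) = sqrt(88818)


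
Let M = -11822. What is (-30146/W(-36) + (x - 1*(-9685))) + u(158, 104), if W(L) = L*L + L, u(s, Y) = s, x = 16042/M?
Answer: 36560493257/3723930 ≈ 9817.7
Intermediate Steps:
x = -8021/5911 (x = 16042/(-11822) = 16042*(-1/11822) = -8021/5911 ≈ -1.3570)
W(L) = L + L**2 (W(L) = L**2 + L = L + L**2)
(-30146/W(-36) + (x - 1*(-9685))) + u(158, 104) = (-30146*(-1/(36*(1 - 36))) + (-8021/5911 - 1*(-9685))) + 158 = (-30146/((-36*(-35))) + (-8021/5911 + 9685)) + 158 = (-30146/1260 + 57240014/5911) + 158 = (-30146*1/1260 + 57240014/5911) + 158 = (-15073/630 + 57240014/5911) + 158 = 35972112317/3723930 + 158 = 36560493257/3723930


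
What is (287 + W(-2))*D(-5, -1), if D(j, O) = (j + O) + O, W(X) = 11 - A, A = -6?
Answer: -2128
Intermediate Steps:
W(X) = 17 (W(X) = 11 - 1*(-6) = 11 + 6 = 17)
D(j, O) = j + 2*O (D(j, O) = (O + j) + O = j + 2*O)
(287 + W(-2))*D(-5, -1) = (287 + 17)*(-5 + 2*(-1)) = 304*(-5 - 2) = 304*(-7) = -2128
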